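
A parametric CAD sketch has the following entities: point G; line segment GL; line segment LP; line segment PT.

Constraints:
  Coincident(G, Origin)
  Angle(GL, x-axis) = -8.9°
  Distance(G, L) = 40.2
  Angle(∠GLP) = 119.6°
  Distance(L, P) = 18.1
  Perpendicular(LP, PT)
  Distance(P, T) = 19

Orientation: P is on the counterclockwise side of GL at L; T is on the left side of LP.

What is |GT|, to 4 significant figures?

41.17

G is at the origin; GL runs at -8.9° with length 40.2, so L = 40.2·(cos -8.9°, sin -8.9°) = (39.72, -6.219). ∠GLP = 119.6°, so LP runs at -8.9° + (180° − 119.6°) = 51.50° from the x-axis; with |LP| = 18.1, P = L + 18.1·(cos 51.50°, sin 51.50°) = (50.98, 7.946). The perpendicularity gives PT at right angles to LP; with |PT| = 19.0 on the left of LP, T = P + 19.0·(-0.7826, 0.6225) = (36.11, 19.77). Then |GT| = |T − G| = 41.17.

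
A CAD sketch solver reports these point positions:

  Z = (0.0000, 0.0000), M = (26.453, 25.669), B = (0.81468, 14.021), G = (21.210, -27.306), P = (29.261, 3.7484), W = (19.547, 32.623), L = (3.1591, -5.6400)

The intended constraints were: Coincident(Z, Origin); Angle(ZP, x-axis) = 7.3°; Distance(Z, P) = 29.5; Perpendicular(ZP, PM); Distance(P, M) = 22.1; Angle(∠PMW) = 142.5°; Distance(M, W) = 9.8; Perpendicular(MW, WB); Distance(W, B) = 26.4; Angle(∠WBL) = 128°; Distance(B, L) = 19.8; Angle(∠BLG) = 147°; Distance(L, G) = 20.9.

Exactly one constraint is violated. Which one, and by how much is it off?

Distance(L, G) = 20.9 — off by 7.30.

Z = (0.00, 0.00) ✓; ZP at 7.300° ✓; |ZP| = 29.50 ✓; ∠(ZP, PM) = 90.00° ✓; |PM| = 22.10 ✓; ∠PMW = 142.5° ✓; |MW| = 9.801 ✓; ∠(MW, WB) = 90.00° ✓; |WB| = 26.40 ✓; ∠WBL = 128.0° ✓; |BL| = 19.80 ✓; ∠BLG = 147.0° ✓; |LG| = 28.20 ✗.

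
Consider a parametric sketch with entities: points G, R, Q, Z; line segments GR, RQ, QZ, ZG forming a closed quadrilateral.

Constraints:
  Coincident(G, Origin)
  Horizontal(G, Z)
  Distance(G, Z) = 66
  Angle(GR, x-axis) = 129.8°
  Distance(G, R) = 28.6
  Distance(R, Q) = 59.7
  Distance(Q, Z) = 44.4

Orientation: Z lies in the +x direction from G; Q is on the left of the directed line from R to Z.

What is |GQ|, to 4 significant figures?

53.52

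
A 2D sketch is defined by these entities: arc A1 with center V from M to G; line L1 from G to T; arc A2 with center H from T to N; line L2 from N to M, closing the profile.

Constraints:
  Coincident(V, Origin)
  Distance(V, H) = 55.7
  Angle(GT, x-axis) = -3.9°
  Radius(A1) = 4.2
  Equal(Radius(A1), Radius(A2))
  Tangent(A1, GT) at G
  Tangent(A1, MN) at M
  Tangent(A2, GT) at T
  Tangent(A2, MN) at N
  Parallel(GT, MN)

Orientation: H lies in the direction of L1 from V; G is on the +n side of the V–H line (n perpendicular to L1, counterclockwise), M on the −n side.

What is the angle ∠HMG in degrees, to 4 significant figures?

85.69°

The slot axis is L1's direction at -3.9°, so u = (cos -3.9°, sin -3.9°) = (0.9977, -0.06802) and n = (−sin -3.9°, cos -3.9°) = (0.06802, 0.9977). V is at the origin and H lies 55.7 along u from V, so H = 55.7·u = (55.57, -3.788). Tangency of A1 to both parallel lines with radius 4.2 puts G and M at V ± 4.2·n: G = (0.2857, 4.190), M = (-0.2857, -4.190). Then cos ∠HMG = MH·MG / (|MH||MG|), giving 85.69°.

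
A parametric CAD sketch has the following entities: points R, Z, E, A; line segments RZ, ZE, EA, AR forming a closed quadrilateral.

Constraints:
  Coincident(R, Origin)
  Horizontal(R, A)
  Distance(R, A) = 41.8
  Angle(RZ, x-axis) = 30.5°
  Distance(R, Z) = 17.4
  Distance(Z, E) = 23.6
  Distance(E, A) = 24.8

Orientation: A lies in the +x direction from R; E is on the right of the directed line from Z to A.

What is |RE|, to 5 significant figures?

25.422

R is at the origin; RA is horizontal with |RA| = 41.8 and A in +x, so A = (41.8, 0). RZ runs at 30.5° with |RZ| = 17.4, so Z = (14.992, 8.8312). E is determined by |ZE| = 23.6 and |EA| = 24.8 together: it lies at the intersection of circle(Z, 23.6) and circle(A, 24.8). With |ZA| = 28.225, the foot of the radical line on ZA is 13.084 from Z and the perpendicular offset is √(23.6² − 13.084²) = 19.641. Taking the right-of-ZA solution: E = (21.273, -13.918).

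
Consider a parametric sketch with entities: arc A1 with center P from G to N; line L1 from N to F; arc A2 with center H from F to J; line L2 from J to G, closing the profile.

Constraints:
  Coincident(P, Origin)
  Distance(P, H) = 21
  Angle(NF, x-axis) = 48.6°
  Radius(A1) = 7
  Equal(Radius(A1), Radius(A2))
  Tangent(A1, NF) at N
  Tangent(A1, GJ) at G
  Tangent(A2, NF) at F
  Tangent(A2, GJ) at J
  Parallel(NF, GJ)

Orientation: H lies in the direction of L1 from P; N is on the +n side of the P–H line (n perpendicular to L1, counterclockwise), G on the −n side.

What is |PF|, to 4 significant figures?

22.14

Tangency of A1 to both parallel lines with radius 7.0 puts N and G at P ± 7.0·n: N = (-5.251, 4.629), G = (5.251, -4.629). Equal radii place F and J the same way about H: F = H + 7.0·n = (8.637, 20.38), J = H − 7.0·n = (19.14, 11.12). Then |PF| = |F − P| = 22.14.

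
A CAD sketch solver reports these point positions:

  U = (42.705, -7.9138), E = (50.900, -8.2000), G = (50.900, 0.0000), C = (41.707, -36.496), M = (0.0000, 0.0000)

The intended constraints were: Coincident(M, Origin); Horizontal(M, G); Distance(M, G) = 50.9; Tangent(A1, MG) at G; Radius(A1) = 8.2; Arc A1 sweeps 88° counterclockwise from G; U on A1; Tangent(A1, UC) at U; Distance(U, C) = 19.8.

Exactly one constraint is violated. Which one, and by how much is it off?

Distance(U, C) = 19.8 — off by 8.80.

M = (0.00, 0.00) ✓; M.y = 0.00, G.y = 0.00 ✓; |MG| = 50.90 ✓; ∠(EG, GM) = 90.00° ✓; |EG| = 8.200 ✓; bearing(E→U) − bearing(E→G) = 88.00° ✓; |EU| = 8.200 ✓; ∠(EU, UC) = 90.00° ✓; |UC| = 28.60 ✗.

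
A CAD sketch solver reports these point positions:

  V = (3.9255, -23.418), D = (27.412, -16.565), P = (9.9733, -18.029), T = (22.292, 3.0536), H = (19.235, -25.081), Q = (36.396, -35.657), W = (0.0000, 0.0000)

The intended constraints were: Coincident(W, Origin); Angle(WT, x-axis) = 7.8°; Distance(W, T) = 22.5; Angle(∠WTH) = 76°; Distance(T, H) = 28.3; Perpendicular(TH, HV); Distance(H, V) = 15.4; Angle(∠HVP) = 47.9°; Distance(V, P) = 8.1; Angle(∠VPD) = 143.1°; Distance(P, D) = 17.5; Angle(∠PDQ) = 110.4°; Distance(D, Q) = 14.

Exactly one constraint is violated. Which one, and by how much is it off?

Distance(D, Q) = 14 — off by 7.10.

W = (0.00, 0.00) ✓; WT at 7.800° ✓; |WT| = 22.50 ✓; ∠WTH = 76.00° ✓; |TH| = 28.30 ✓; ∠(TH, HV) = 90.00° ✓; |HV| = 15.40 ✓; ∠HVP = 47.90° ✓; |VP| = 8.100 ✓; ∠VPD = 143.1° ✓; |PD| = 17.50 ✓; ∠PDQ = 110.4° ✓; |DQ| = 21.10 ✗.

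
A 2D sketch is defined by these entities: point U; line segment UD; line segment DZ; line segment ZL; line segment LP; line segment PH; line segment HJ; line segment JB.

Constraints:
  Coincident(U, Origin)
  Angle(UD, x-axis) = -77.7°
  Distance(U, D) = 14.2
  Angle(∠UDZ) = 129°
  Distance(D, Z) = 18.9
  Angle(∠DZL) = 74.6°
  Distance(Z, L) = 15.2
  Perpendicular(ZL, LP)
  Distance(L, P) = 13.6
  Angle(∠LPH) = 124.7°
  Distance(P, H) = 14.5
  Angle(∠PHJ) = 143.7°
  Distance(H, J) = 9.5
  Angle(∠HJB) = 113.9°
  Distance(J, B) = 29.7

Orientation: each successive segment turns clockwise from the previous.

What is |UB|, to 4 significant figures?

46.36

U is at the origin; UD runs at -77.7° with length 14.2, so D = (3.025, -13.87). ∠UDZ = 129.0° gives DZ at -128.7° from the x-axis; with |DZ| = 18.9, Z = (-8.792, -28.62). ∠DZL = 74.6° gives ZL at 125.9° from the x-axis; with |ZL| = 15.2, L = (-17.70, -16.31). ZL ⟂ LP, so LP runs at 35.90°; with |LP| = 13.6, P = (-6.688, -8.337). ∠LPH = 124.7° gives PH at -19.40° from the x-axis; with |PH| = 14.5, H = (6.988, -13.15). ∠PHJ = 143.7° gives HJ at -55.70° from the x-axis; with |HJ| = 9.5, J = (12.34, -21.00). ∠HJB = 113.9° gives JB at -121.8° from the x-axis; with |JB| = 29.7, B = (-3.309, -46.24). Then |UB| = |B − U| = 46.36.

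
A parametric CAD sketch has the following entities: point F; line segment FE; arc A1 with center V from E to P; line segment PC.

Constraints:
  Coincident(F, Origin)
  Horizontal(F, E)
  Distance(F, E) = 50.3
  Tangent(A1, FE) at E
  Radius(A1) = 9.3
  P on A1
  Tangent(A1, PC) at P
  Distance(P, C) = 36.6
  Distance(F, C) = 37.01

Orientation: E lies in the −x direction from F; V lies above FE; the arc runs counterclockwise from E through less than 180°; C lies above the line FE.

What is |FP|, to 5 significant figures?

43.303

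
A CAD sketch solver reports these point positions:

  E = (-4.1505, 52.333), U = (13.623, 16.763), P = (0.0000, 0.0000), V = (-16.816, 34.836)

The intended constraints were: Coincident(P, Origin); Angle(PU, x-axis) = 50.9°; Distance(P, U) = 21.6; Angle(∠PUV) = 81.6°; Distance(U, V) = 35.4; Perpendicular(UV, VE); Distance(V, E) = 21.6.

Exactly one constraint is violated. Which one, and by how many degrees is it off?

Perpendicular(UV, VE) — off by 5.20°.

P = (0.00, 0.00) ✓; PU at 50.90° ✓; |PU| = 21.60 ✓; ∠PUV = 81.60° ✓; |UV| = 35.40 ✓; ∠(UV, VE) = 95.20° ✗; |VE| = 21.60 ✓.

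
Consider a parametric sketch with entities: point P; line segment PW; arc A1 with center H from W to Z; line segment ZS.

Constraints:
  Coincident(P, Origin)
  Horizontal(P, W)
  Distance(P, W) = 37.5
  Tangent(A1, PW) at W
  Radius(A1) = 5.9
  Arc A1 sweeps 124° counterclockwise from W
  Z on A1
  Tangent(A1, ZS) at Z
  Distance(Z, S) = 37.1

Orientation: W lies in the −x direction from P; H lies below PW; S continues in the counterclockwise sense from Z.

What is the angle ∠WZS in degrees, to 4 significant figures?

118.0°

P is at the origin; PW is horizontal with |PW| = 37.5 and W on the −x side, so W = (-37.50, 0.000). The tangent condition forces HW to be normal to PW, so H = W + (0, -5.9) = (-37.50, -5.900). On A1, W sits at bearing 90° from H; a 124° counterclockwise sweep puts Z at bearing 214°, so Z = H + 5.9·(cos 214°, sin 214°) = (-42.39, -9.199). Since A1 is tangent to ZS there, HZ ⟂ ZS, so ZS runs along (−sin 214°, cos 214°); with |ZS| = 37.1, S = (-21.65, -39.96). Then cos ∠WZS = ZW·ZS / (|ZW||ZS|), giving 118.0°.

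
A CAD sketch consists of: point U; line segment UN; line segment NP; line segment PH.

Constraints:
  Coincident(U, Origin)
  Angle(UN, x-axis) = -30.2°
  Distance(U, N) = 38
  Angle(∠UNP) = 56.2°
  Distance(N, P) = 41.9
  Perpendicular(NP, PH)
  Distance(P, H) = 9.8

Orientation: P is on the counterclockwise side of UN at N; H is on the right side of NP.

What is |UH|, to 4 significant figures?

46.29

∠UNP = 56.2°, so NP runs at -30.2° + (180° − 56.2°) = 93.60° from the x-axis; with |NP| = 41.9, P = N + 41.9·(cos 93.60°, sin 93.60°) = (30.21, 22.70). NP ⟂ PH; with |PH| = 9.8 on the right of NP, H = P + 9.8·(0.9980, 0.06279) = (39.99, 23.32). Then |UH| = |H − U| = 46.29.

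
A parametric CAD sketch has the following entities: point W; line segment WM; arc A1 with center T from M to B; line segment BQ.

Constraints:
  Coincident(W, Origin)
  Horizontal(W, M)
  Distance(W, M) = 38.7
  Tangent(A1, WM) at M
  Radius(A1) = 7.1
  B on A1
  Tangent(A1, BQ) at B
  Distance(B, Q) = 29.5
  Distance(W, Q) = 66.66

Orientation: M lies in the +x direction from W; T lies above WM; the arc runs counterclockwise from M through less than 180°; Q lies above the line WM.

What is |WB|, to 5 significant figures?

44.855

Checks: |TB| = 7.100 ✓; ∠(TB, BQ) = 90.00° ✓; |BQ| = 29.50 ✓; |WQ| = 66.66 ✓.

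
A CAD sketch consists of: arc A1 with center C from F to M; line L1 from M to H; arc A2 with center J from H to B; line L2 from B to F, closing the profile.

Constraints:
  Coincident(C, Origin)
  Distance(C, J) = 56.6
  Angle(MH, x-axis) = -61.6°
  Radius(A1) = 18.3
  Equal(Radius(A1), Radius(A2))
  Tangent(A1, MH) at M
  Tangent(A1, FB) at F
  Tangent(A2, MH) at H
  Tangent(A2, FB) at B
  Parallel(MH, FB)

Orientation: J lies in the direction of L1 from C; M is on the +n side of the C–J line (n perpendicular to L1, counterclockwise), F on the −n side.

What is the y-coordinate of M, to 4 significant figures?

8.704

C is at the origin and J lies 56.6 along u from C, so J = 56.6·u = (26.92, -49.79). Tangency of A1 to both parallel lines with radius 18.3 puts M and F at C ± 18.3·n: M = (16.10, 8.704), F = (-16.10, -8.704). So M.y = 8.704.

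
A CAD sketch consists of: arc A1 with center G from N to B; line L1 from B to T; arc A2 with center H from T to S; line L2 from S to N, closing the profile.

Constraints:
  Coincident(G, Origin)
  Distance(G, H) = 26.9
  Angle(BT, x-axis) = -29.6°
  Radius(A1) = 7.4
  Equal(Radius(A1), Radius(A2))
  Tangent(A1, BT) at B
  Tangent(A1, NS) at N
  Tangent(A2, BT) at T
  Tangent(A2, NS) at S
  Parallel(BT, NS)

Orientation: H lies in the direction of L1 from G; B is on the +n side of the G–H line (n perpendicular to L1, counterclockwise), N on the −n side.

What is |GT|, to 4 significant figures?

27.90

Tangency of A1 to both parallel lines with radius 7.4 puts B and N at G ± 7.4·n: B = (3.655, 6.434), N = (-3.655, -6.434). Equal radii place T and S the same way about H: T = H + 7.4·n = (27.04, -6.853), S = H − 7.4·n = (19.73, -19.72). Then |GT| = |T − G| = 27.90.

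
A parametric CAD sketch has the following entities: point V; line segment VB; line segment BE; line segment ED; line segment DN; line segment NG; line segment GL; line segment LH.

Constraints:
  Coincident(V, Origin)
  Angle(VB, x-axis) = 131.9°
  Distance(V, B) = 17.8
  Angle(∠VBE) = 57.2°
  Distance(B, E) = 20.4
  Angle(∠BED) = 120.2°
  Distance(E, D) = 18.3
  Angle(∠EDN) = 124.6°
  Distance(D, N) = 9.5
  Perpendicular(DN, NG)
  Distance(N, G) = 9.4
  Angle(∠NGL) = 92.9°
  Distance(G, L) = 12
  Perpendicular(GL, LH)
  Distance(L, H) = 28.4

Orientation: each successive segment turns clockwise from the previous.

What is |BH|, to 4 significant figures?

51.93

V is at the origin; VB runs at 131.9° with length 17.8, so B = (-11.89, 13.25). ∠VBE = 57.2° gives BE at 9.100° from the x-axis; with |BE| = 20.4, E = (8.256, 16.48). ∠BED = 120.2° gives ED at -50.70° from the x-axis; with |ED| = 18.3, D = (19.85, 2.314). ∠EDN = 124.6° gives DN at -106.1° from the x-axis; with |DN| = 9.5, N = (17.21, -6.814). DN is perpendicular to NG, so NG runs at 163.9°; with |NG| = 9.4, G = (8.181, -4.207). ∠NGL = 92.9° gives GL at 76.80° from the x-axis; with |GL| = 12.0, L = (10.92, 7.476). GL ⟂ LH, so LH runs at -13.20°; with |LH| = 28.4, H = (38.57, 0.9910). Then |BH| = |H − B| = 51.93.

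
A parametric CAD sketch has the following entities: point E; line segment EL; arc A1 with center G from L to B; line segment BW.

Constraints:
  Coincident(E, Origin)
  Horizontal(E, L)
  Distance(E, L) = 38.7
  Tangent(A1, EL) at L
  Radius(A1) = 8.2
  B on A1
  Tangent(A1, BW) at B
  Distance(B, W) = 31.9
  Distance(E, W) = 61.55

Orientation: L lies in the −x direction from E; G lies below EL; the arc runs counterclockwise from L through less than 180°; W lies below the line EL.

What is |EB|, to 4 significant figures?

47.62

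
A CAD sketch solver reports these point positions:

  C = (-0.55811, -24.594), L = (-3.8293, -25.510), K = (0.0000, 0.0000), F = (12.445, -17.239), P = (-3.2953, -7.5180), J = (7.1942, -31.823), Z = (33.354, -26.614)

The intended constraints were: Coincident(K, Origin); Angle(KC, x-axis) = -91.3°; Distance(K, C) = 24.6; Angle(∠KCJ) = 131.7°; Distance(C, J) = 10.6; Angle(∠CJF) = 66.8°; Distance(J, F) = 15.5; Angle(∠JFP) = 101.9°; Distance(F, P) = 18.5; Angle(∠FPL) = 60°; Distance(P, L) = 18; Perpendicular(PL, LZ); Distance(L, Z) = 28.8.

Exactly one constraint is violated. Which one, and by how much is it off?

Distance(L, Z) = 28.8 — off by 8.40.

K = (0.00, 0.00) ✓; KC at -91.30° ✓; |KC| = 24.60 ✓; ∠KCJ = 131.7° ✓; |CJ| = 10.60 ✓; ∠CJF = 66.80° ✓; |JF| = 15.50 ✓; ∠JFP = 101.9° ✓; |FP| = 18.50 ✓; ∠FPL = 60.00° ✓; |PL| = 18.00 ✓; ∠(PL, LZ) = 90.00° ✓; |LZ| = 37.20 ✗.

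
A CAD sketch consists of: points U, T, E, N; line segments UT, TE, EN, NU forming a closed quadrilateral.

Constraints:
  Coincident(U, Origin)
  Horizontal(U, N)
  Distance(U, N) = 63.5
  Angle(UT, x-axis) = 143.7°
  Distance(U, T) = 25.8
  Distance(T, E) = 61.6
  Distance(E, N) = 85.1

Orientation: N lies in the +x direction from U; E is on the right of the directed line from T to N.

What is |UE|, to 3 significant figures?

45.9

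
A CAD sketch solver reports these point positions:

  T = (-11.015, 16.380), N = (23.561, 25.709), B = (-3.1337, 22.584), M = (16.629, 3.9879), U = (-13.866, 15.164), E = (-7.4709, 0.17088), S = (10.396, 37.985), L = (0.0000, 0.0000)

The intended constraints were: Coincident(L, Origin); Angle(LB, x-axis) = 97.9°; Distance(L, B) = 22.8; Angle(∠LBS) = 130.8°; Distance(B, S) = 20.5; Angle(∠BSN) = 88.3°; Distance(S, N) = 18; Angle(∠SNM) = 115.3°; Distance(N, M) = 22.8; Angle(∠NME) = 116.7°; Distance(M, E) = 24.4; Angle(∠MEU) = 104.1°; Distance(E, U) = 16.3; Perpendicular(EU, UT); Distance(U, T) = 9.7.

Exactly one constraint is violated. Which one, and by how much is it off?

Distance(U, T) = 9.7 — off by 6.60.

L = (0.00, 0.00) ✓; LB at 97.90° ✓; |LB| = 22.80 ✓; ∠LBS = 130.8° ✓; |BS| = 20.50 ✓; ∠BSN = 88.30° ✓; |SN| = 18.00 ✓; ∠SNM = 115.3° ✓; |NM| = 22.80 ✓; ∠NME = 116.7° ✓; |ME| = 24.40 ✓; ∠MEU = 104.1° ✓; |EU| = 16.30 ✓; ∠(EU, UT) = 90.00° ✓; |UT| = 3.099 ✗.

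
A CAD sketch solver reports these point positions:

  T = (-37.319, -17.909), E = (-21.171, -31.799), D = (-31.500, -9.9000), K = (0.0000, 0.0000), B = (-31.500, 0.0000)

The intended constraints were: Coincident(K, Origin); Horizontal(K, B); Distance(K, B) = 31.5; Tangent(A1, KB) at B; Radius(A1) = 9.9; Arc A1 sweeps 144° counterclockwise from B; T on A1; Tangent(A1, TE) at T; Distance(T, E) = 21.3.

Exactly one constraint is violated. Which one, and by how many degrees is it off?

Tangent(A1, TE) at T — off by 4.70°.

K = (0.00, 0.00) ✓; K.y = 0.00, B.y = 0.00 ✓; |KB| = 31.50 ✓; ∠(DB, BK) = 90.00° ✓; |DB| = 9.900 ✓; bearing(D→T) − bearing(D→B) = 144.0° ✓; |DT| = 9.900 ✓; ∠(DT, TE) = 94.70° ✗; |TE| = 21.30 ✓.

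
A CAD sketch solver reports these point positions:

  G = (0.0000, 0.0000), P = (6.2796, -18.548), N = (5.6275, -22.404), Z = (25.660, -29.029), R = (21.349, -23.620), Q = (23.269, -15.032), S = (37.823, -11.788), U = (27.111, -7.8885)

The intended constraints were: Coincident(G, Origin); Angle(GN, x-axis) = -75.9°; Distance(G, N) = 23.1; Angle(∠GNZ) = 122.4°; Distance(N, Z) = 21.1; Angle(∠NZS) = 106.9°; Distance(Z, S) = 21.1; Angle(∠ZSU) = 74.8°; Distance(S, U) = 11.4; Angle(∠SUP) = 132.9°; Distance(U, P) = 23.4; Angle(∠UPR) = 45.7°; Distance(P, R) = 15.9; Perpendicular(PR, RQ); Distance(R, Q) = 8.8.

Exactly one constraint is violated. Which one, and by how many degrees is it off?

Perpendicular(PR, RQ) — off by 6.00°.

G = (0.00, 0.00) ✓; GN at -75.90° ✓; |GN| = 23.10 ✓; ∠GNZ = 122.4° ✓; |NZ| = 21.10 ✓; ∠NZS = 106.9° ✓; |ZS| = 21.10 ✓; ∠ZSU = 74.80° ✓; |SU| = 11.40 ✓; ∠SUP = 132.9° ✓; |UP| = 23.40 ✓; ∠UPR = 45.70° ✓; |PR| = 15.90 ✓; ∠(PR, RQ) = 96.00° ✗; |RQ| = 8.800 ✓.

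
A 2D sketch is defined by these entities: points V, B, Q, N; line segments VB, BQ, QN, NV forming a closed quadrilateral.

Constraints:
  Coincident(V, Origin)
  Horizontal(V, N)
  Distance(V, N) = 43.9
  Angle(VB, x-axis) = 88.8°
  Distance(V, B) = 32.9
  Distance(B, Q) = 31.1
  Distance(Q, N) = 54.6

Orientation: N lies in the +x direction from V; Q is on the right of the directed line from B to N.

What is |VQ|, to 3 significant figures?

11.3

Checks: |BQ| = 31.10 ✓; |QN| = 54.60 ✓.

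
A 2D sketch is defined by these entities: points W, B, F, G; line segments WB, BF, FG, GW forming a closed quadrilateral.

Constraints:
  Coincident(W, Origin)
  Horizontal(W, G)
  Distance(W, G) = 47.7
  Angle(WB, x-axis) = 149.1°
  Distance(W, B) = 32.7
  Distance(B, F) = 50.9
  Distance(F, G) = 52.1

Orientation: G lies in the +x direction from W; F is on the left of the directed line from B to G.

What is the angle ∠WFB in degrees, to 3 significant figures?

39.3°

Checks: |BF| = 50.90 ✓; |FG| = 52.10 ✓.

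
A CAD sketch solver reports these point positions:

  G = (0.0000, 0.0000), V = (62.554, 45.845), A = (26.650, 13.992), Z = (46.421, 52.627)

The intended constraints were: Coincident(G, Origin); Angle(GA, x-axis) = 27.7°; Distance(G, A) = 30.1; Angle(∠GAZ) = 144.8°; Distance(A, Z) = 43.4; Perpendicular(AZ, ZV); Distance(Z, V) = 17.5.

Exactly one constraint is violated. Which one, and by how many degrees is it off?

Perpendicular(AZ, ZV) — off by 4.30°.

G = (0.00, 0.00) ✓; GA at 27.70° ✓; |GA| = 30.10 ✓; ∠GAZ = 144.8° ✓; |AZ| = 43.40 ✓; ∠(AZ, ZV) = 85.70° ✗; |ZV| = 17.50 ✓.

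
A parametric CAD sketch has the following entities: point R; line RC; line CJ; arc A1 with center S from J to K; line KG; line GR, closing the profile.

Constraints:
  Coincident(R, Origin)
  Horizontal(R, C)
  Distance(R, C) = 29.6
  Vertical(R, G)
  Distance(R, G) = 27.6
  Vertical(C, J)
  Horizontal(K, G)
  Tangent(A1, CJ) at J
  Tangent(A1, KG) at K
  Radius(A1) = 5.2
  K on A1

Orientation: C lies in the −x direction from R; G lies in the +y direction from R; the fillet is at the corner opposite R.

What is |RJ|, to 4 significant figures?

37.12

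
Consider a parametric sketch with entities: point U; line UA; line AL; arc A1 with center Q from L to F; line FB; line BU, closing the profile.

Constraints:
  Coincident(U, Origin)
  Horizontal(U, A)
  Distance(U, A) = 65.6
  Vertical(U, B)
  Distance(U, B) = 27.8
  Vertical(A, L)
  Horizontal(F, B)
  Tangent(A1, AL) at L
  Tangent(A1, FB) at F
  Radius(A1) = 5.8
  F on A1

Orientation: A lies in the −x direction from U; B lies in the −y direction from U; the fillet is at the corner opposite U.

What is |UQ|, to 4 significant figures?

63.72

U and B share the same x with |UB| = 27.8 and B on the −y side, so B = (0.000, -27.80). The virtual corner opposite U is at (-65.60, -27.80). Tangency of A1 to AL means the radius QL is perpendicular to AL and since A1 is tangent to FB there, QF ⟂ FB, with radius 5.8, so the center Q sits 5.8 in from both sides at Q = (-59.80, -22.00). Then |UQ| = |Q − U| = 63.72.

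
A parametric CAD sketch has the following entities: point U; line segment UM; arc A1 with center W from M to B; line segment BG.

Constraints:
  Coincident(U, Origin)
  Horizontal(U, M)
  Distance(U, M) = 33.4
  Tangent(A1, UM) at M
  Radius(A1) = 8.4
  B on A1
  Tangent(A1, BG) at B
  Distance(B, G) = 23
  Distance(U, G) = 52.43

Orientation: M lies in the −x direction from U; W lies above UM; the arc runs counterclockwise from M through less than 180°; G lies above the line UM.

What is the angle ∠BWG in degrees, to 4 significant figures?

69.94°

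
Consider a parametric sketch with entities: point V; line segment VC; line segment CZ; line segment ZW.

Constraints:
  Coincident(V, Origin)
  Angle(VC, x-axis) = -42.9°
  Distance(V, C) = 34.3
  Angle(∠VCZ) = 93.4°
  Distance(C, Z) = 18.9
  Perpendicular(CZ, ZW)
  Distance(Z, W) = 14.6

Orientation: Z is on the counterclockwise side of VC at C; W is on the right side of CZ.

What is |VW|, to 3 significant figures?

53.1

V is at the origin; VC runs at -42.9° with length 34.3, so C = 34.3·(cos -42.9°, sin -42.9°) = (25.1, -23.3). ∠VCZ = 93.4°, so CZ runs at -42.9° + (180° − 93.4°) = 43.7° from the x-axis; with |CZ| = 18.9, Z = C + 18.9·(cos 43.7°, sin 43.7°) = (38.8, -10.3). CZ ⟂ ZW; with |ZW| = 14.6 on the right of CZ, W = Z + 14.6·(0.691, -0.723) = (48.9, -20.8). Then |VW| = |W − V| = 53.1.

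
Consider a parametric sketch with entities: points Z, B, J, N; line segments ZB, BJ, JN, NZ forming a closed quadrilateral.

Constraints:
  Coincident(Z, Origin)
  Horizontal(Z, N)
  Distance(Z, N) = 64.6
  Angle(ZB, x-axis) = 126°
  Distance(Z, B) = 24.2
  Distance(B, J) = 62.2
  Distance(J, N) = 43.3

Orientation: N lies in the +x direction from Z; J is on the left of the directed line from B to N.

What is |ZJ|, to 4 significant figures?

59.29

Z is at the origin; ZN is horizontal with |ZN| = 64.6 and N in +x, so N = (64.6, 0). ZB runs at 126.0° with |ZB| = 24.2, so B = (-14.22, 19.58). J is determined by |BJ| = 62.2 and |JN| = 43.3 together: it lies at the intersection of circle(B, 62.2) and circle(N, 43.3). With |BN| = 81.22, the foot of the radical line on BN is 52.88 from B and the perpendicular offset is √(62.2² − 52.88²) = 32.74. Taking the left-of-BN solution: J = (44.99, 38.61).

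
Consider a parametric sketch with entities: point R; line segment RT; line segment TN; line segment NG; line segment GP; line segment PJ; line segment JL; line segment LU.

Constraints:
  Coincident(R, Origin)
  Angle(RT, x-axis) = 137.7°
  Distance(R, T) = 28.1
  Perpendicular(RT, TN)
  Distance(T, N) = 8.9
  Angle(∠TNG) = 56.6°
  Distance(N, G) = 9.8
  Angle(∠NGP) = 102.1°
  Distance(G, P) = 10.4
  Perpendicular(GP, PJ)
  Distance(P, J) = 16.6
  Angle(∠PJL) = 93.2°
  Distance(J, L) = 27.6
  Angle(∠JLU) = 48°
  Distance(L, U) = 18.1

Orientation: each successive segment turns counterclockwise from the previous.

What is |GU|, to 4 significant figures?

7.078

R is at the origin; RT runs at 137.7° with length 28.1, so T = (-20.78, 18.91). The perpendicularity gives TN at right angles to RT, so TN runs at -132.3°; with |TN| = 8.9, N = (-26.77, 12.33). ∠TNG = 56.6° gives NG at -8.900° from the x-axis; with |NG| = 9.8, G = (-17.09, 10.81). ∠NGP = 102.1° gives GP at 69.00° from the x-axis; with |GP| = 10.4, P = (-13.36, 20.52). The perpendicularity gives PJ at right angles to GP, so PJ runs at 159.0°; with |PJ| = 16.6, J = (-28.86, 26.47). ∠PJL = 93.2° gives JL at -114.2° from the x-axis; with |JL| = 27.6, L = (-40.18, 1.296). ∠JLU = 48.0° gives LU at 17.80° from the x-axis; with |LU| = 18.1, U = (-22.94, 6.829). Then |GU| = |U − G| = 7.078.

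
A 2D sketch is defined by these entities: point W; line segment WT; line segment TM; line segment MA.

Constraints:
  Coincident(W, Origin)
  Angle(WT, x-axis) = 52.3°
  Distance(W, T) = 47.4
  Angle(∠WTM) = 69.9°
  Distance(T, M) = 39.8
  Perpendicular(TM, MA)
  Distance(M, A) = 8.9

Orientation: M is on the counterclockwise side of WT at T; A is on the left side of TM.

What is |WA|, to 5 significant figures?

42.674

W is at the origin; WT runs at 52.3° with length 47.4, so T = 47.4·(cos 52.3°, sin 52.3°) = (28.986, 37.504). ∠WTM = 69.9°, so TM runs at 52.3° + (180° − 69.9°) = 162.40° from the x-axis; with |TM| = 39.8, M = T + 39.8·(cos 162.40°, sin 162.40°) = (-8.9506, 49.538). The perpendicularity gives MA at right angles to TM; with |MA| = 8.9 on the left of TM, A = M + 8.9·(-0.30237, -0.95319) = (-11.642, 41.055). Then |WA| = |A − W| = 42.674.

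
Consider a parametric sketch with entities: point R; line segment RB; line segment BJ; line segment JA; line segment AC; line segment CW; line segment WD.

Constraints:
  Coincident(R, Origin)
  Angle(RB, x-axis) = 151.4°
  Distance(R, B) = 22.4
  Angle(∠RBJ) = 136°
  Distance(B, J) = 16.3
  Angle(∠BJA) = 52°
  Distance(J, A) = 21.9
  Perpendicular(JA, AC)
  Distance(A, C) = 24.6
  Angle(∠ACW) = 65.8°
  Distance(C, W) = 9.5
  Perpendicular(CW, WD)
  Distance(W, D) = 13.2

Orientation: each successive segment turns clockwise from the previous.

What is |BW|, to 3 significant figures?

8.49

The perpendicularity gives AC at right angles to JA, so AC runs at -111°; with |AC| = 24.6, C = (-12.7, -4.46). ∠ACW = 65.8° gives CW at 135° from the x-axis; with |CW| = 9.5, W = (-19.4, 2.24). Then |BW| = |W − B| = 8.49.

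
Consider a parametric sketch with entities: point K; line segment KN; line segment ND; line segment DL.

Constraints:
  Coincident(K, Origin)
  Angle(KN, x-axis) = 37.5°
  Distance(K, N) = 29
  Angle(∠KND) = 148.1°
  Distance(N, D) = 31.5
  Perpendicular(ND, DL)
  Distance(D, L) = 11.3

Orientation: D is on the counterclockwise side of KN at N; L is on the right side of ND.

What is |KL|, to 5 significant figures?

62.116

∠KND = 148.1°, so ND runs at 37.5° + (180° − 148.1°) = 69.400° from the x-axis; with |ND| = 31.5, D = N + 31.5·(cos 69.400°, sin 69.400°) = (34.090, 47.140). The perpendicularity gives DL at right angles to ND; with |DL| = 11.3 on the right of ND, L = D + 11.3·(0.93606, -0.35184) = (44.668, 43.164). Then |KL| = |L − K| = 62.116.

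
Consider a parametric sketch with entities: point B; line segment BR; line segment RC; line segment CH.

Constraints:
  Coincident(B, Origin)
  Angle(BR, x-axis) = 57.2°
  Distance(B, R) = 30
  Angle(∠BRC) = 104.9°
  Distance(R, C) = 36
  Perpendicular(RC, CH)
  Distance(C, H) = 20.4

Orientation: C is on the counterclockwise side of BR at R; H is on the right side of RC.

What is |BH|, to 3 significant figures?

66.0

B is at the origin; BR runs at 57.2° with length 30.0, so R = 30.0·(cos 57.2°, sin 57.2°) = (16.3, 25.2). ∠BRC = 104.9°, so RC runs at 57.2° + (180° − 104.9°) = 132° from the x-axis; with |RC| = 36.0, C = R + 36.0·(cos 132°, sin 132°) = (-7.98, 51.8). RC ⟂ CH; with |CH| = 20.4 on the right of RC, H = C + 20.4·(0.740, 0.673) = (7.11, 65.6). Then |BH| = |H − B| = 66.0.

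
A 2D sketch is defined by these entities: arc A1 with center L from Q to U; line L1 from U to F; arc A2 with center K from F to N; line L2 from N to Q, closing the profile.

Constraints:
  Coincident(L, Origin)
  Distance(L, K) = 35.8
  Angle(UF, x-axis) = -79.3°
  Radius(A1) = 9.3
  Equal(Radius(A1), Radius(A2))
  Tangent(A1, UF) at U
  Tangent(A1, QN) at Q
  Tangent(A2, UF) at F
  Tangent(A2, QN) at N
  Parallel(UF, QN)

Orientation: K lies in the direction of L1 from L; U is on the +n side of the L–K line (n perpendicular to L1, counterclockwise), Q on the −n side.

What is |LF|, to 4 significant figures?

36.99

The slot axis is L1's direction at -79.3°, so u = (cos -79.3°, sin -79.3°) = (0.1857, -0.9826) and n = (−sin -79.3°, cos -79.3°) = (0.9826, 0.1857). L is at the origin and K lies 35.8 along u from L, so K = 35.8·u = (6.647, -35.18). Tangency of A1 to both parallel lines with radius 9.3 puts U and Q at L ± 9.3·n: U = (9.138, 1.727), Q = (-9.138, -1.727). Equal radii place F and N the same way about K: F = K + 9.3·n = (15.79, -33.45), N = K − 9.3·n = (-2.491, -36.90). Then |LF| = |F − L| = 36.99.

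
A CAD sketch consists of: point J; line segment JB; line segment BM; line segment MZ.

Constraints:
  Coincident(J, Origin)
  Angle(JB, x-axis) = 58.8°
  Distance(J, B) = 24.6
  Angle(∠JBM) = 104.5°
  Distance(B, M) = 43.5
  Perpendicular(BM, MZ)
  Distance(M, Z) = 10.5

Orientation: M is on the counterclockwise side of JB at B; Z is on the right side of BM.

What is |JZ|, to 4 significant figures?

60.36

J is at the origin; JB runs at 58.8° with length 24.6, so B = 24.6·(cos 58.8°, sin 58.8°) = (12.74, 21.04). ∠JBM = 104.5°, so BM runs at 58.8° + (180° − 104.5°) = 134.3° from the x-axis; with |BM| = 43.5, M = B + 43.5·(cos 134.3°, sin 134.3°) = (-17.64, 52.17). The perpendicularity gives MZ at right angles to BM; with |MZ| = 10.5 on the right of BM, Z = M + 10.5·(0.7157, 0.6984) = (-10.12, 59.51). Then |JZ| = |Z − J| = 60.36.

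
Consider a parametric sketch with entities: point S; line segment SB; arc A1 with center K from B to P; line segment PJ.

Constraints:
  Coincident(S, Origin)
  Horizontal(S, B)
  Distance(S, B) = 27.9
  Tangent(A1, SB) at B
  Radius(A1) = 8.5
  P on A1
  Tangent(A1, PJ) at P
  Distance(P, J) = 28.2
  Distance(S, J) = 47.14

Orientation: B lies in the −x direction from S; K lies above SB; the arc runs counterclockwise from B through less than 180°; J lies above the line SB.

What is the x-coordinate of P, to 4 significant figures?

-19.77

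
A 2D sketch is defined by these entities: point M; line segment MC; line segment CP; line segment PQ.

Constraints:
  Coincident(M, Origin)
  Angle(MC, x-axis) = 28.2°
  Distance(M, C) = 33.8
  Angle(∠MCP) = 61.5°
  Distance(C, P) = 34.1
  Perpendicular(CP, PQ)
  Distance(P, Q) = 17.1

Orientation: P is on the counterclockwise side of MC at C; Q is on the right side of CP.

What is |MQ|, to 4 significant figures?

50.14

M is at the origin; MC runs at 28.2° with length 33.8, so C = 33.8·(cos 28.2°, sin 28.2°) = (29.79, 15.97). ∠MCP = 61.5°, so CP runs at 28.2° + (180° − 61.5°) = 146.7° from the x-axis; with |CP| = 34.1, P = C + 34.1·(cos 146.7°, sin 146.7°) = (1.287, 34.69). CP is perpendicular to PQ; with |PQ| = 17.1 on the right of CP, Q = P + 17.1·(0.5490, 0.8358) = (10.68, 48.99). Then |MQ| = |Q − M| = 50.14.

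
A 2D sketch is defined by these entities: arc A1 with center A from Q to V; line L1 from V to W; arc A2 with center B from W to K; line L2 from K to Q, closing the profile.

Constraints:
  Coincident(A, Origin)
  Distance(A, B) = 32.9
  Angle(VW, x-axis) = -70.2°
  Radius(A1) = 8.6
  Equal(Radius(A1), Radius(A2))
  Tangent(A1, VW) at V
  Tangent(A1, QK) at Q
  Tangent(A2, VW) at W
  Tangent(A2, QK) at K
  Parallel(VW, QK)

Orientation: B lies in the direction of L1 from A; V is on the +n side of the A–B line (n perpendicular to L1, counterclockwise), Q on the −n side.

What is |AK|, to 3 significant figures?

34.0

Tangency of A1 to both parallel lines with radius 8.6 puts V and Q at A ± 8.6·n: V = (8.09, 2.91), Q = (-8.09, -2.91). Equal radii place W and K the same way about B: W = B + 8.6·n = (19.2, -28.0), K = B − 8.6·n = (3.05, -33.9). Then |AK| = |K − A| = 34.0.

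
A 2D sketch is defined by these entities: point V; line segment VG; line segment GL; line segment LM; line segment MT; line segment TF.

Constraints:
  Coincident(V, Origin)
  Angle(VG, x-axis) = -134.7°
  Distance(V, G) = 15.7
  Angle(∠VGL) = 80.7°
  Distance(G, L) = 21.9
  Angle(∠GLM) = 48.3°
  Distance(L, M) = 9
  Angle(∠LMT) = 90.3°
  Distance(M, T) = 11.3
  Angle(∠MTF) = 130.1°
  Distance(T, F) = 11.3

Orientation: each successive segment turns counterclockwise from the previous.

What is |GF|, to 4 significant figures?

14.30

∠LMT = 90.3° gives MT at -174.0° from the x-axis; with |MT| = 11.3, T = (-5.418, -16.08). ∠MTF = 130.1° gives TF at -124.1° from the x-axis; with |TF| = 11.3, F = (-11.75, -25.44). Then |GF| = |F − G| = 14.30.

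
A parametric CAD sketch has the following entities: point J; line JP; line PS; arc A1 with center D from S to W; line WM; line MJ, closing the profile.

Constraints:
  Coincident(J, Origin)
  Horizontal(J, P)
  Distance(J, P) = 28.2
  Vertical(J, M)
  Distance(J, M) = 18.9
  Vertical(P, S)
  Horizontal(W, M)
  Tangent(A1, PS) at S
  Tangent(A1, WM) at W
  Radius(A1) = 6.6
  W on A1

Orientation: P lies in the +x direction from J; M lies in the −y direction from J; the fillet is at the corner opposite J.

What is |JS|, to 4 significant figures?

30.77

J is at the origin; JP is horizontal with |JP| = 28.2 and P on the +x side, so P = (28.20, 0.000). JM is vertical with |JM| = 18.9 and M on the −y side, so M = (0.000, -18.90). The virtual corner opposite J is at (28.20, -18.90). Tangency of A1 to PS means the radius DS is perpendicular to PS and the tangent condition forces DW to be normal to WM, with radius 6.6, so the center D sits 6.6 in from both sides at D = (21.60, -12.30). That places the tangent points at S = (28.20, -12.30) on PS and W = (21.60, -18.90) on WM. Then |JS| = |S − J| = 30.77.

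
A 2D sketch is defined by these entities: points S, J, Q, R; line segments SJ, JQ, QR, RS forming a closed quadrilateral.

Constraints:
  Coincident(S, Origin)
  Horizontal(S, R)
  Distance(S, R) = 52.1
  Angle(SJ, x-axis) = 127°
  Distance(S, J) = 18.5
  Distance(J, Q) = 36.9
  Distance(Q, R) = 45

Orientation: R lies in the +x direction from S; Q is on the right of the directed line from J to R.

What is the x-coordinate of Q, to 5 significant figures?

9.8759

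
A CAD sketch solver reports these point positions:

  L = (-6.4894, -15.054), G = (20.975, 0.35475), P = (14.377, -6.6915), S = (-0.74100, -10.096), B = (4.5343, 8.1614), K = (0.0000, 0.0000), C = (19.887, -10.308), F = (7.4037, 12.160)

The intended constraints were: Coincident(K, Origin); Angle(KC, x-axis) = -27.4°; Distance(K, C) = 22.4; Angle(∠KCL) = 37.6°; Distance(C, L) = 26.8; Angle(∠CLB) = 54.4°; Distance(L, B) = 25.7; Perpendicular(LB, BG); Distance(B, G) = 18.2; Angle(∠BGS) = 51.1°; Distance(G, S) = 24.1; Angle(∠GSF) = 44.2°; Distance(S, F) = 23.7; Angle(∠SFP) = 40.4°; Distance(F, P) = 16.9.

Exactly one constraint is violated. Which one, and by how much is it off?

Distance(F, P) = 16.9 — off by 3.20.

K = (0.00, 0.00) ✓; KC at -27.40° ✓; |KC| = 22.40 ✓; ∠KCL = 37.60° ✓; |CL| = 26.80 ✓; ∠CLB = 54.40° ✓; |LB| = 25.70 ✓; ∠(LB, BG) = 90.00° ✓; |BG| = 18.20 ✓; ∠BGS = 51.10° ✓; |GS| = 24.10 ✓; ∠GSF = 44.20° ✓; |SF| = 23.70 ✓; ∠SFP = 40.40° ✓; |FP| = 20.10 ✗.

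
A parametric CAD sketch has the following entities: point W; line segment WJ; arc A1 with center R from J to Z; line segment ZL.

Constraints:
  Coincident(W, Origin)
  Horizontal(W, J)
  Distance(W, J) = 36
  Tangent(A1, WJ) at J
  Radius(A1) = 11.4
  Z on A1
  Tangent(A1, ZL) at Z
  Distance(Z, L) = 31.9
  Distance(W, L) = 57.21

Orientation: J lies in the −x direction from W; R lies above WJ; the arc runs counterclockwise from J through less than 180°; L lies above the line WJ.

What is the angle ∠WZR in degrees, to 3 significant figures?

131°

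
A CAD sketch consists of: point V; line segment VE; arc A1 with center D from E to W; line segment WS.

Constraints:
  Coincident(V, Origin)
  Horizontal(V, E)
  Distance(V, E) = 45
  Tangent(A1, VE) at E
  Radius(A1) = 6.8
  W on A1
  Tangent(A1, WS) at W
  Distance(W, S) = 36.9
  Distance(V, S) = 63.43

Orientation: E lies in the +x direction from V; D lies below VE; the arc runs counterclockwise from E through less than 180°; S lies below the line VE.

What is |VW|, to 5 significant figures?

39.172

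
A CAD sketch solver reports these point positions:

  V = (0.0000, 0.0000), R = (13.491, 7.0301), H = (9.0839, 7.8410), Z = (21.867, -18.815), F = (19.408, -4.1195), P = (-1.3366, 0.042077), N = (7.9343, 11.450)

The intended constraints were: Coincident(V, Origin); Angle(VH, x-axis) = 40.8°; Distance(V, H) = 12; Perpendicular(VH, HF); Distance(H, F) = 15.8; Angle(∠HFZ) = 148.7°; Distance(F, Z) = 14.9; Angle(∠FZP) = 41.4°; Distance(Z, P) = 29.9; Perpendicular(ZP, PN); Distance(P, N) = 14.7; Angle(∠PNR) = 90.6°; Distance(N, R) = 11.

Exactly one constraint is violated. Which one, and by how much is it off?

Distance(N, R) = 11 — off by 3.90.

V = (0.00, 0.00) ✓; VH at 40.80° ✓; |VH| = 12.00 ✓; ∠(VH, HF) = 90.00° ✓; |HF| = 15.80 ✓; ∠HFZ = 148.7° ✓; |FZ| = 14.90 ✓; ∠FZP = 41.40° ✓; |ZP| = 29.90 ✓; ∠(ZP, PN) = 90.00° ✓; |PN| = 14.70 ✓; ∠PNR = 90.60° ✓; |NR| = 7.100 ✗.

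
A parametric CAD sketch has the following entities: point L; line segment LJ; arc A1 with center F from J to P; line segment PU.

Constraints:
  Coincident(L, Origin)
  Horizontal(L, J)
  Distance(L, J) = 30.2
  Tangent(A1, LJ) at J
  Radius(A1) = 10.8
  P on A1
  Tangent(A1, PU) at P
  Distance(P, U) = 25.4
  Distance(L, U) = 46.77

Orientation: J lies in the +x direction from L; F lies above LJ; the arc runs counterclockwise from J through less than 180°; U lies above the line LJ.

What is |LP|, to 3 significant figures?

42.7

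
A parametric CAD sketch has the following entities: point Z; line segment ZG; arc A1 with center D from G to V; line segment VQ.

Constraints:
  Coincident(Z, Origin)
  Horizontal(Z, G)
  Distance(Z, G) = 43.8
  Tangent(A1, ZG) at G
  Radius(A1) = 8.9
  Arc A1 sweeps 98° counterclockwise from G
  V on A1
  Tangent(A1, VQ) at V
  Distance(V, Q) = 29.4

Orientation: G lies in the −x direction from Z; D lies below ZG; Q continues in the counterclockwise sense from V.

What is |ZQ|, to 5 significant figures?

62.411

Z is at the origin; ZG is horizontal with |ZG| = 43.8 and G on the −x side, so G = (-43.800, 0.0000). Since A1 is tangent to ZG there, DG ⟂ ZG, so D = G + (0, -8.9) = (-43.800, -8.9000). On A1, G sits at bearing 90° from D; a 98° counterclockwise sweep puts V at bearing 188°, so V = D + 8.9·(cos 188°, sin 188°) = (-52.613, -10.139). The tangent condition forces DV to be normal to VQ, so VQ runs along (−sin 188°, cos 188°); with |VQ| = 29.4, Q = (-48.522, -39.253). Then |ZQ| = |Q − Z| = 62.411.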